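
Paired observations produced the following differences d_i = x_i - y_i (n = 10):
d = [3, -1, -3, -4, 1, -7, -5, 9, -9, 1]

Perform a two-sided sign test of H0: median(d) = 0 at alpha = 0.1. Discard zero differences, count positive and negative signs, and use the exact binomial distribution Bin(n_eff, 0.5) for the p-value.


Step 1: Discard zero differences. Original n = 10; n_eff = number of nonzero differences = 10.
Nonzero differences (with sign): +3, -1, -3, -4, +1, -7, -5, +9, -9, +1
Step 2: Count signs: positive = 4, negative = 6.
Step 3: Under H0: P(positive) = 0.5, so the number of positives S ~ Bin(10, 0.5).
Step 4: Two-sided exact p-value = sum of Bin(10,0.5) probabilities at or below the observed probability = 0.753906.
Step 5: alpha = 0.1. fail to reject H0.

n_eff = 10, pos = 4, neg = 6, p = 0.753906, fail to reject H0.


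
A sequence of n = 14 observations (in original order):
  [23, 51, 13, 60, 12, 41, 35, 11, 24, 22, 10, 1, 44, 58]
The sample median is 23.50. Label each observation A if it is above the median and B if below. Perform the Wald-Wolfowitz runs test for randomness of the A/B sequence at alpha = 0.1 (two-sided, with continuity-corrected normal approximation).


Step 1: Compute median = 23.50; label A = above, B = below.
Labels in order: BABABAABABBBAA  (n_A = 7, n_B = 7)
Step 2: Count runs R = 10.
Step 3: Under H0 (random ordering), E[R] = 2*n_A*n_B/(n_A+n_B) + 1 = 2*7*7/14 + 1 = 8.0000.
        Var[R] = 2*n_A*n_B*(2*n_A*n_B - n_A - n_B) / ((n_A+n_B)^2 * (n_A+n_B-1)) = 8232/2548 = 3.2308.
        SD[R] = 1.7974.
Step 4: Continuity-corrected z = (R - 0.5 - E[R]) / SD[R] = (10 - 0.5 - 8.0000) / 1.7974 = 0.8345.
Step 5: Two-sided p-value via normal approximation = 2*(1 - Phi(|z|)) = 0.403986.
Step 6: alpha = 0.1. fail to reject H0.

R = 10, z = 0.8345, p = 0.403986, fail to reject H0.


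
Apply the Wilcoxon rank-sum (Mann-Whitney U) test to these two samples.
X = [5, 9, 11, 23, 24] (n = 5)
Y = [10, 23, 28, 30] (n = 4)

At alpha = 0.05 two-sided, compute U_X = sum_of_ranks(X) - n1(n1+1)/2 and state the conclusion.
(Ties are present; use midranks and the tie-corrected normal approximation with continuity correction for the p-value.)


Step 1: Combine and sort all 9 observations; assign midranks.
sorted (value, group): (5,X), (9,X), (10,Y), (11,X), (23,X), (23,Y), (24,X), (28,Y), (30,Y)
ranks: 5->1, 9->2, 10->3, 11->4, 23->5.5, 23->5.5, 24->7, 28->8, 30->9
Step 2: Rank sum for X: R1 = 1 + 2 + 4 + 5.5 + 7 = 19.5.
Step 3: U_X = R1 - n1(n1+1)/2 = 19.5 - 5*6/2 = 19.5 - 15 = 4.5.
       U_Y = n1*n2 - U_X = 20 - 4.5 = 15.5.
Step 4: Ties are present, so use the tie-corrected normal approximation (with continuity correction) for the p-value.
Step 5: p-value = 0.218742; compare to alpha = 0.05. fail to reject H0.

U_X = 4.5, p = 0.218742, fail to reject H0 at alpha = 0.05.


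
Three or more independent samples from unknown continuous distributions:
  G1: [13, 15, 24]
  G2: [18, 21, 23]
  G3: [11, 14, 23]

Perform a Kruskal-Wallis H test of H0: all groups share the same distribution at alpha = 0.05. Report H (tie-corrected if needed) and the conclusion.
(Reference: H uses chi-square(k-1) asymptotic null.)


Step 1: Combine all N = 9 observations and assign midranks.
sorted (value, group, rank): (11,G3,1), (13,G1,2), (14,G3,3), (15,G1,4), (18,G2,5), (21,G2,6), (23,G2,7.5), (23,G3,7.5), (24,G1,9)
Step 2: Sum ranks within each group.
R_1 = 15 (n_1 = 3)
R_2 = 18.5 (n_2 = 3)
R_3 = 11.5 (n_3 = 3)
Step 3: H = 12/(N(N+1)) * sum(R_i^2/n_i) - 3(N+1)
     = 12/(9*10) * (15^2/3 + 18.5^2/3 + 11.5^2/3) - 3*10
     = 0.133333 * 233.167 - 30
     = 1.088889.
Step 4: Ties present; correction factor C = 1 - 6/(9^3 - 9) = 0.991667. Corrected H = 1.088889 / 0.991667 = 1.098039.
Step 5: Under H0, H ~ chi^2(2); p-value = 0.577516.
Step 6: alpha = 0.05. fail to reject H0.

H = 1.0980, df = 2, p = 0.577516, fail to reject H0.


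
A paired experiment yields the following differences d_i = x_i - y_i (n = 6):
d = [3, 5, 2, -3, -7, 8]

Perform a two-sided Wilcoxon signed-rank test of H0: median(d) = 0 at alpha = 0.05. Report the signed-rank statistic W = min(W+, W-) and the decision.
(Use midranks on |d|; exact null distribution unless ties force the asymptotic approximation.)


Step 1: Drop any zero differences (none here) and take |d_i|.
|d| = [3, 5, 2, 3, 7, 8]
Step 2: Midrank |d_i| (ties get averaged ranks).
ranks: |3|->2.5, |5|->4, |2|->1, |3|->2.5, |7|->5, |8|->6
Step 3: Attach original signs; sum ranks with positive sign and with negative sign.
W+ = 2.5 + 4 + 1 + 6 = 13.5
W- = 2.5 + 5 = 7.5
(Check: W+ + W- = 21 should equal n(n+1)/2 = 21.)
Step 4: Test statistic W = min(W+, W-) = 7.5.
Step 5: Ties in |d|, so use the tie-corrected normal approximation.
        E[W] = n(n+1)/4 = 6*7/4 = 10.5.
        Tie groups: |d|=3 (t=2); sum(t^3 - t) = 6.
        Var[W] = n(n+1)(2n+1)/24 - sum(t^3-t)/48 = 546/24 - 6/48 = 22.625.
        z = (W - E[W]) / sqrt(Var[W]) = (7.5 - 10.5) / 4.7566 = -0.6307.
        Two-sided p = 2*Phi(z) = 0.528233.
Step 6: alpha = 0.05. fail to reject H0.

W+ = 13.5, W- = 7.5, W = min = 7.5, p = 0.528233, fail to reject H0.


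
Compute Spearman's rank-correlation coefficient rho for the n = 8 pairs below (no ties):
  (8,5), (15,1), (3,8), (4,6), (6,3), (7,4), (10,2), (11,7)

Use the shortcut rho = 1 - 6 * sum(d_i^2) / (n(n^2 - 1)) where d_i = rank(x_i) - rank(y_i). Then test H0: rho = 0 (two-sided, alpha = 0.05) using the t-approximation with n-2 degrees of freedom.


Step 1: Rank x and y separately (midranks; no ties here).
rank(x): 8->5, 15->8, 3->1, 4->2, 6->3, 7->4, 10->6, 11->7
rank(y): 5->5, 1->1, 8->8, 6->6, 3->3, 4->4, 2->2, 7->7
Step 2: d_i = R_x(i) - R_y(i); compute d_i^2.
  (5-5)^2=0, (8-1)^2=49, (1-8)^2=49, (2-6)^2=16, (3-3)^2=0, (4-4)^2=0, (6-2)^2=16, (7-7)^2=0
sum(d^2) = 130.
Step 3: rho = 1 - 6*130 / (8*(8^2 - 1)) = 1 - 780/504 = -0.547619.
Step 4: Under H0, t = rho * sqrt((n-2)/(1-rho^2)) = -1.6031 ~ t(6).
Step 5: Two-sided p-value from the t-distribution with 6 df = 0.160026.
Step 6: alpha = 0.05. fail to reject H0.

rho = -0.5476, p = 0.160026, fail to reject H0 at alpha = 0.05.


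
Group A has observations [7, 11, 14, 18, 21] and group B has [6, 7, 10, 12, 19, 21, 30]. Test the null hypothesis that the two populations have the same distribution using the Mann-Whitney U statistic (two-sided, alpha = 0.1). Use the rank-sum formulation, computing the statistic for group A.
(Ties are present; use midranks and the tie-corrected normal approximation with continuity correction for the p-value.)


Step 1: Combine and sort all 12 observations; assign midranks.
sorted (value, group): (6,Y), (7,X), (7,Y), (10,Y), (11,X), (12,Y), (14,X), (18,X), (19,Y), (21,X), (21,Y), (30,Y)
ranks: 6->1, 7->2.5, 7->2.5, 10->4, 11->5, 12->6, 14->7, 18->8, 19->9, 21->10.5, 21->10.5, 30->12
Step 2: Rank sum for X: R1 = 2.5 + 5 + 7 + 8 + 10.5 = 33.
Step 3: U_X = R1 - n1(n1+1)/2 = 33 - 5*6/2 = 33 - 15 = 18.
       U_Y = n1*n2 - U_X = 35 - 18 = 17.
Step 4: Ties are present, so use the tie-corrected normal approximation (with continuity correction) for the p-value.
Step 5: p-value = 1.000000; compare to alpha = 0.1. fail to reject H0.

U_X = 18, p = 1.000000, fail to reject H0 at alpha = 0.1.


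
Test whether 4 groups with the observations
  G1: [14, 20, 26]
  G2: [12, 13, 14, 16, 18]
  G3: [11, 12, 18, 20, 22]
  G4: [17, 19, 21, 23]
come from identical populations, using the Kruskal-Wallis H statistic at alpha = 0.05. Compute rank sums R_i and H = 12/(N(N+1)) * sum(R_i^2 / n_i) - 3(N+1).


Step 1: Combine all N = 17 observations and assign midranks.
sorted (value, group, rank): (11,G3,1), (12,G2,2.5), (12,G3,2.5), (13,G2,4), (14,G1,5.5), (14,G2,5.5), (16,G2,7), (17,G4,8), (18,G2,9.5), (18,G3,9.5), (19,G4,11), (20,G1,12.5), (20,G3,12.5), (21,G4,14), (22,G3,15), (23,G4,16), (26,G1,17)
Step 2: Sum ranks within each group.
R_1 = 35 (n_1 = 3)
R_2 = 28.5 (n_2 = 5)
R_3 = 40.5 (n_3 = 5)
R_4 = 49 (n_4 = 4)
Step 3: H = 12/(N(N+1)) * sum(R_i^2/n_i) - 3(N+1)
     = 12/(17*18) * (35^2/3 + 28.5^2/5 + 40.5^2/5 + 49^2/4) - 3*18
     = 0.039216 * 1499.08 - 54
     = 4.787582.
Step 4: Ties present; correction factor C = 1 - 24/(17^3 - 17) = 0.995098. Corrected H = 4.787582 / 0.995098 = 4.811166.
Step 5: Under H0, H ~ chi^2(3); p-value = 0.186158.
Step 6: alpha = 0.05. fail to reject H0.

H = 4.8112, df = 3, p = 0.186158, fail to reject H0.


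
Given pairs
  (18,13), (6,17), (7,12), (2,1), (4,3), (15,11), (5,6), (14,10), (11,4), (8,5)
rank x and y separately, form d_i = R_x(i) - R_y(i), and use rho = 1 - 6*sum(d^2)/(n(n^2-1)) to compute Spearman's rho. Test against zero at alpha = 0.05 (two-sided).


Step 1: Rank x and y separately (midranks; no ties here).
rank(x): 18->10, 6->4, 7->5, 2->1, 4->2, 15->9, 5->3, 14->8, 11->7, 8->6
rank(y): 13->9, 17->10, 12->8, 1->1, 3->2, 11->7, 6->5, 10->6, 4->3, 5->4
Step 2: d_i = R_x(i) - R_y(i); compute d_i^2.
  (10-9)^2=1, (4-10)^2=36, (5-8)^2=9, (1-1)^2=0, (2-2)^2=0, (9-7)^2=4, (3-5)^2=4, (8-6)^2=4, (7-3)^2=16, (6-4)^2=4
sum(d^2) = 78.
Step 3: rho = 1 - 6*78 / (10*(10^2 - 1)) = 1 - 468/990 = 0.527273.
Step 4: Under H0, t = rho * sqrt((n-2)/(1-rho^2)) = 1.7552 ~ t(8).
Step 5: Two-sided p-value from the t-distribution with 8 df = 0.117308.
Step 6: alpha = 0.05. fail to reject H0.

rho = 0.5273, p = 0.117308, fail to reject H0 at alpha = 0.05.


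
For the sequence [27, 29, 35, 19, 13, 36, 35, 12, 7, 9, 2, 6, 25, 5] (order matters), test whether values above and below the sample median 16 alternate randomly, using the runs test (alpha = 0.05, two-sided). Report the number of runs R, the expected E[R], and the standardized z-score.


Step 1: Compute median = 16; label A = above, B = below.
Labels in order: AAAABAABBBBBAB  (n_A = 7, n_B = 7)
Step 2: Count runs R = 6.
Step 3: Under H0 (random ordering), E[R] = 2*n_A*n_B/(n_A+n_B) + 1 = 2*7*7/14 + 1 = 8.0000.
        Var[R] = 2*n_A*n_B*(2*n_A*n_B - n_A - n_B) / ((n_A+n_B)^2 * (n_A+n_B-1)) = 8232/2548 = 3.2308.
        SD[R] = 1.7974.
Step 4: Continuity-corrected z = (R + 0.5 - E[R]) / SD[R] = (6 + 0.5 - 8.0000) / 1.7974 = -0.8345.
Step 5: Two-sided p-value via normal approximation = 2*(1 - Phi(|z|)) = 0.403986.
Step 6: alpha = 0.05. fail to reject H0.

R = 6, z = -0.8345, p = 0.403986, fail to reject H0.


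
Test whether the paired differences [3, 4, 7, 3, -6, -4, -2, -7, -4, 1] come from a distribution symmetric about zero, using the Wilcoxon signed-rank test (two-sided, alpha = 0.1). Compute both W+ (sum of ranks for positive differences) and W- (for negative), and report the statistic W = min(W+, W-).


Step 1: Drop any zero differences (none here) and take |d_i|.
|d| = [3, 4, 7, 3, 6, 4, 2, 7, 4, 1]
Step 2: Midrank |d_i| (ties get averaged ranks).
ranks: |3|->3.5, |4|->6, |7|->9.5, |3|->3.5, |6|->8, |4|->6, |2|->2, |7|->9.5, |4|->6, |1|->1
Step 3: Attach original signs; sum ranks with positive sign and with negative sign.
W+ = 3.5 + 6 + 9.5 + 3.5 + 1 = 23.5
W- = 8 + 6 + 2 + 9.5 + 6 = 31.5
(Check: W+ + W- = 55 should equal n(n+1)/2 = 55.)
Step 4: Test statistic W = min(W+, W-) = 23.5.
Step 5: Ties in |d|, so use the tie-corrected normal approximation.
        E[W] = n(n+1)/4 = 10*11/4 = 27.5.
        Tie groups: |d|=3 (t=2), |d|=4 (t=3), |d|=7 (t=2); sum(t^3 - t) = 36.
        Var[W] = n(n+1)(2n+1)/24 - sum(t^3-t)/48 = 2310/24 - 36/48 = 95.5.
        z = (W - E[W]) / sqrt(Var[W]) = (23.5 - 27.5) / 9.7724 = -0.4093.
        Two-sided p = 2*Phi(z) = 0.682308.
Step 6: alpha = 0.1. fail to reject H0.

W+ = 23.5, W- = 31.5, W = min = 23.5, p = 0.682308, fail to reject H0.


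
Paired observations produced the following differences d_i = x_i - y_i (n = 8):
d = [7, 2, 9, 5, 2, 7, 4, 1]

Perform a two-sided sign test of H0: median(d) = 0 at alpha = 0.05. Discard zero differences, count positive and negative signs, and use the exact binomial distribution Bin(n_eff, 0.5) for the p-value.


Step 1: Discard zero differences. Original n = 8; n_eff = number of nonzero differences = 8.
Nonzero differences (with sign): +7, +2, +9, +5, +2, +7, +4, +1
Step 2: Count signs: positive = 8, negative = 0.
Step 3: Under H0: P(positive) = 0.5, so the number of positives S ~ Bin(8, 0.5).
Step 4: Two-sided exact p-value = sum of Bin(8,0.5) probabilities at or below the observed probability = 0.007812.
Step 5: alpha = 0.05. reject H0.

n_eff = 8, pos = 8, neg = 0, p = 0.007812, reject H0.


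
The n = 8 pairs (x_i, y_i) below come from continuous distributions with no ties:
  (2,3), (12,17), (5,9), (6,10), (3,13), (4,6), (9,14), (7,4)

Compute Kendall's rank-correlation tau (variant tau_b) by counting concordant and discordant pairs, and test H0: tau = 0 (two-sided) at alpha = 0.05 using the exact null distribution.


Step 1: Enumerate the 28 unordered pairs (i,j) with i<j and classify each by sign(x_j-x_i) * sign(y_j-y_i).
  (1,2):dx=+10,dy=+14->C; (1,3):dx=+3,dy=+6->C; (1,4):dx=+4,dy=+7->C; (1,5):dx=+1,dy=+10->C
  (1,6):dx=+2,dy=+3->C; (1,7):dx=+7,dy=+11->C; (1,8):dx=+5,dy=+1->C; (2,3):dx=-7,dy=-8->C
  (2,4):dx=-6,dy=-7->C; (2,5):dx=-9,dy=-4->C; (2,6):dx=-8,dy=-11->C; (2,7):dx=-3,dy=-3->C
  (2,8):dx=-5,dy=-13->C; (3,4):dx=+1,dy=+1->C; (3,5):dx=-2,dy=+4->D; (3,6):dx=-1,dy=-3->C
  (3,7):dx=+4,dy=+5->C; (3,8):dx=+2,dy=-5->D; (4,5):dx=-3,dy=+3->D; (4,6):dx=-2,dy=-4->C
  (4,7):dx=+3,dy=+4->C; (4,8):dx=+1,dy=-6->D; (5,6):dx=+1,dy=-7->D; (5,7):dx=+6,dy=+1->C
  (5,8):dx=+4,dy=-9->D; (6,7):dx=+5,dy=+8->C; (6,8):dx=+3,dy=-2->D; (7,8):dx=-2,dy=-10->C
Step 2: C = 21, D = 7, total pairs = 28.
Step 3: tau = (C - D)/(n(n-1)/2) = (21 - 7)/28 = 0.500000.
Step 4: Exact two-sided p-value (enumerate n! = 40320 permutations of y under H0): p = 0.108681.
Step 5: alpha = 0.05. fail to reject H0.

tau_b = 0.5000 (C=21, D=7), p = 0.108681, fail to reject H0.


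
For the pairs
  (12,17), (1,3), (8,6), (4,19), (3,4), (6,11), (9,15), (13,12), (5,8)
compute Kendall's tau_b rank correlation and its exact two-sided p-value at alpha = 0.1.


Step 1: Enumerate the 36 unordered pairs (i,j) with i<j and classify each by sign(x_j-x_i) * sign(y_j-y_i).
  (1,2):dx=-11,dy=-14->C; (1,3):dx=-4,dy=-11->C; (1,4):dx=-8,dy=+2->D; (1,5):dx=-9,dy=-13->C
  (1,6):dx=-6,dy=-6->C; (1,7):dx=-3,dy=-2->C; (1,8):dx=+1,dy=-5->D; (1,9):dx=-7,dy=-9->C
  (2,3):dx=+7,dy=+3->C; (2,4):dx=+3,dy=+16->C; (2,5):dx=+2,dy=+1->C; (2,6):dx=+5,dy=+8->C
  (2,7):dx=+8,dy=+12->C; (2,8):dx=+12,dy=+9->C; (2,9):dx=+4,dy=+5->C; (3,4):dx=-4,dy=+13->D
  (3,5):dx=-5,dy=-2->C; (3,6):dx=-2,dy=+5->D; (3,7):dx=+1,dy=+9->C; (3,8):dx=+5,dy=+6->C
  (3,9):dx=-3,dy=+2->D; (4,5):dx=-1,dy=-15->C; (4,6):dx=+2,dy=-8->D; (4,7):dx=+5,dy=-4->D
  (4,8):dx=+9,dy=-7->D; (4,9):dx=+1,dy=-11->D; (5,6):dx=+3,dy=+7->C; (5,7):dx=+6,dy=+11->C
  (5,8):dx=+10,dy=+8->C; (5,9):dx=+2,dy=+4->C; (6,7):dx=+3,dy=+4->C; (6,8):dx=+7,dy=+1->C
  (6,9):dx=-1,dy=-3->C; (7,8):dx=+4,dy=-3->D; (7,9):dx=-4,dy=-7->C; (8,9):dx=-8,dy=-4->C
Step 2: C = 26, D = 10, total pairs = 36.
Step 3: tau = (C - D)/(n(n-1)/2) = (26 - 10)/36 = 0.444444.
Step 4: Exact two-sided p-value (enumerate n! = 362880 permutations of y under H0): p = 0.119439.
Step 5: alpha = 0.1. fail to reject H0.

tau_b = 0.4444 (C=26, D=10), p = 0.119439, fail to reject H0.


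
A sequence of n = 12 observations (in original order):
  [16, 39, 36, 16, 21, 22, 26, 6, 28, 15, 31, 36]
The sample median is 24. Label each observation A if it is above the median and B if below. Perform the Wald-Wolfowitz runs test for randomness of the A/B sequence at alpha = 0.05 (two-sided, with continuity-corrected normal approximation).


Step 1: Compute median = 24; label A = above, B = below.
Labels in order: BAABBBABABAA  (n_A = 6, n_B = 6)
Step 2: Count runs R = 8.
Step 3: Under H0 (random ordering), E[R] = 2*n_A*n_B/(n_A+n_B) + 1 = 2*6*6/12 + 1 = 7.0000.
        Var[R] = 2*n_A*n_B*(2*n_A*n_B - n_A - n_B) / ((n_A+n_B)^2 * (n_A+n_B-1)) = 4320/1584 = 2.7273.
        SD[R] = 1.6514.
Step 4: Continuity-corrected z = (R - 0.5 - E[R]) / SD[R] = (8 - 0.5 - 7.0000) / 1.6514 = 0.3028.
Step 5: Two-sided p-value via normal approximation = 2*(1 - Phi(|z|)) = 0.762069.
Step 6: alpha = 0.05. fail to reject H0.

R = 8, z = 0.3028, p = 0.762069, fail to reject H0.


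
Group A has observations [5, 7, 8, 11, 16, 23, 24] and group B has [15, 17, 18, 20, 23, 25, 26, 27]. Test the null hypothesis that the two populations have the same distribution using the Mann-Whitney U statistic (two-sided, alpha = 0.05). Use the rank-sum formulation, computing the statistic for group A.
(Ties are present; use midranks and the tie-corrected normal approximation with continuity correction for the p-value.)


Step 1: Combine and sort all 15 observations; assign midranks.
sorted (value, group): (5,X), (7,X), (8,X), (11,X), (15,Y), (16,X), (17,Y), (18,Y), (20,Y), (23,X), (23,Y), (24,X), (25,Y), (26,Y), (27,Y)
ranks: 5->1, 7->2, 8->3, 11->4, 15->5, 16->6, 17->7, 18->8, 20->9, 23->10.5, 23->10.5, 24->12, 25->13, 26->14, 27->15
Step 2: Rank sum for X: R1 = 1 + 2 + 3 + 4 + 6 + 10.5 + 12 = 38.5.
Step 3: U_X = R1 - n1(n1+1)/2 = 38.5 - 7*8/2 = 38.5 - 28 = 10.5.
       U_Y = n1*n2 - U_X = 56 - 10.5 = 45.5.
Step 4: Ties are present, so use the tie-corrected normal approximation (with continuity correction) for the p-value.
Step 5: p-value = 0.048939; compare to alpha = 0.05. reject H0.

U_X = 10.5, p = 0.048939, reject H0 at alpha = 0.05.


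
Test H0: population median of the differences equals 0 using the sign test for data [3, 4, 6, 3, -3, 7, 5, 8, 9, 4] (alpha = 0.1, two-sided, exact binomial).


Step 1: Discard zero differences. Original n = 10; n_eff = number of nonzero differences = 10.
Nonzero differences (with sign): +3, +4, +6, +3, -3, +7, +5, +8, +9, +4
Step 2: Count signs: positive = 9, negative = 1.
Step 3: Under H0: P(positive) = 0.5, so the number of positives S ~ Bin(10, 0.5).
Step 4: Two-sided exact p-value = sum of Bin(10,0.5) probabilities at or below the observed probability = 0.021484.
Step 5: alpha = 0.1. reject H0.

n_eff = 10, pos = 9, neg = 1, p = 0.021484, reject H0.


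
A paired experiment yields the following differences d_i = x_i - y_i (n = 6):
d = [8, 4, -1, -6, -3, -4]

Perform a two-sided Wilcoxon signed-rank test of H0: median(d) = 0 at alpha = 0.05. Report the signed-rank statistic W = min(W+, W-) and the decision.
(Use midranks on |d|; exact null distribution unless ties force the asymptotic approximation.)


Step 1: Drop any zero differences (none here) and take |d_i|.
|d| = [8, 4, 1, 6, 3, 4]
Step 2: Midrank |d_i| (ties get averaged ranks).
ranks: |8|->6, |4|->3.5, |1|->1, |6|->5, |3|->2, |4|->3.5
Step 3: Attach original signs; sum ranks with positive sign and with negative sign.
W+ = 6 + 3.5 = 9.5
W- = 1 + 5 + 2 + 3.5 = 11.5
(Check: W+ + W- = 21 should equal n(n+1)/2 = 21.)
Step 4: Test statistic W = min(W+, W-) = 9.5.
Step 5: Ties in |d|, so use the tie-corrected normal approximation.
        E[W] = n(n+1)/4 = 6*7/4 = 10.5.
        Tie groups: |d|=4 (t=2); sum(t^3 - t) = 6.
        Var[W] = n(n+1)(2n+1)/24 - sum(t^3-t)/48 = 546/24 - 6/48 = 22.625.
        z = (W - E[W]) / sqrt(Var[W]) = (9.5 - 10.5) / 4.7566 = -0.2102.
        Two-sided p = 2*Phi(z) = 0.833484.
Step 6: alpha = 0.05. fail to reject H0.

W+ = 9.5, W- = 11.5, W = min = 9.5, p = 0.833484, fail to reject H0.


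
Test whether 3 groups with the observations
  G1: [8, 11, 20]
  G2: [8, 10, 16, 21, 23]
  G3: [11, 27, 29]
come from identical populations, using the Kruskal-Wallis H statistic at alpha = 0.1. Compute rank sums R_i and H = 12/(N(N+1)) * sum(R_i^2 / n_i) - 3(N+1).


Step 1: Combine all N = 11 observations and assign midranks.
sorted (value, group, rank): (8,G1,1.5), (8,G2,1.5), (10,G2,3), (11,G1,4.5), (11,G3,4.5), (16,G2,6), (20,G1,7), (21,G2,8), (23,G2,9), (27,G3,10), (29,G3,11)
Step 2: Sum ranks within each group.
R_1 = 13 (n_1 = 3)
R_2 = 27.5 (n_2 = 5)
R_3 = 25.5 (n_3 = 3)
Step 3: H = 12/(N(N+1)) * sum(R_i^2/n_i) - 3(N+1)
     = 12/(11*12) * (13^2/3 + 27.5^2/5 + 25.5^2/3) - 3*12
     = 0.090909 * 424.333 - 36
     = 2.575758.
Step 4: Ties present; correction factor C = 1 - 12/(11^3 - 11) = 0.990909. Corrected H = 2.575758 / 0.990909 = 2.599388.
Step 5: Under H0, H ~ chi^2(2); p-value = 0.272615.
Step 6: alpha = 0.1. fail to reject H0.

H = 2.5994, df = 2, p = 0.272615, fail to reject H0.


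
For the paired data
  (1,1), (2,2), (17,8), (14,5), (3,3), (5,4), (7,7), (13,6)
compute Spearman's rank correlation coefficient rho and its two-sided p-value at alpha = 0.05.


Step 1: Rank x and y separately (midranks; no ties here).
rank(x): 1->1, 2->2, 17->8, 14->7, 3->3, 5->4, 7->5, 13->6
rank(y): 1->1, 2->2, 8->8, 5->5, 3->3, 4->4, 7->7, 6->6
Step 2: d_i = R_x(i) - R_y(i); compute d_i^2.
  (1-1)^2=0, (2-2)^2=0, (8-8)^2=0, (7-5)^2=4, (3-3)^2=0, (4-4)^2=0, (5-7)^2=4, (6-6)^2=0
sum(d^2) = 8.
Step 3: rho = 1 - 6*8 / (8*(8^2 - 1)) = 1 - 48/504 = 0.904762.
Step 4: Under H0, t = rho * sqrt((n-2)/(1-rho^2)) = 5.2034 ~ t(6).
Step 5: Two-sided p-value from the t-distribution with 6 df = 0.002008.
Step 6: alpha = 0.05. reject H0.

rho = 0.9048, p = 0.002008, reject H0 at alpha = 0.05.


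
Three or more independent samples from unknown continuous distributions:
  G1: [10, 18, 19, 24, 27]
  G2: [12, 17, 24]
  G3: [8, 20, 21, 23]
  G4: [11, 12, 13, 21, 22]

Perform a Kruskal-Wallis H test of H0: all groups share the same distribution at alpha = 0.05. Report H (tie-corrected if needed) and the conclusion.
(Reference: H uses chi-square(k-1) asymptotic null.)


Step 1: Combine all N = 17 observations and assign midranks.
sorted (value, group, rank): (8,G3,1), (10,G1,2), (11,G4,3), (12,G2,4.5), (12,G4,4.5), (13,G4,6), (17,G2,7), (18,G1,8), (19,G1,9), (20,G3,10), (21,G3,11.5), (21,G4,11.5), (22,G4,13), (23,G3,14), (24,G1,15.5), (24,G2,15.5), (27,G1,17)
Step 2: Sum ranks within each group.
R_1 = 51.5 (n_1 = 5)
R_2 = 27 (n_2 = 3)
R_3 = 36.5 (n_3 = 4)
R_4 = 38 (n_4 = 5)
Step 3: H = 12/(N(N+1)) * sum(R_i^2/n_i) - 3(N+1)
     = 12/(17*18) * (51.5^2/5 + 27^2/3 + 36.5^2/4 + 38^2/5) - 3*18
     = 0.039216 * 1395.31 - 54
     = 0.718137.
Step 4: Ties present; correction factor C = 1 - 18/(17^3 - 17) = 0.996324. Corrected H = 0.718137 / 0.996324 = 0.720787.
Step 5: Under H0, H ~ chi^2(3); p-value = 0.868304.
Step 6: alpha = 0.05. fail to reject H0.

H = 0.7208, df = 3, p = 0.868304, fail to reject H0.


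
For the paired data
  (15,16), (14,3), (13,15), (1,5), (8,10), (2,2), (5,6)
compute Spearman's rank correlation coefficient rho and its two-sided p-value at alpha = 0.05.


Step 1: Rank x and y separately (midranks; no ties here).
rank(x): 15->7, 14->6, 13->5, 1->1, 8->4, 2->2, 5->3
rank(y): 16->7, 3->2, 15->6, 5->3, 10->5, 2->1, 6->4
Step 2: d_i = R_x(i) - R_y(i); compute d_i^2.
  (7-7)^2=0, (6-2)^2=16, (5-6)^2=1, (1-3)^2=4, (4-5)^2=1, (2-1)^2=1, (3-4)^2=1
sum(d^2) = 24.
Step 3: rho = 1 - 6*24 / (7*(7^2 - 1)) = 1 - 144/336 = 0.571429.
Step 4: Under H0, t = rho * sqrt((n-2)/(1-rho^2)) = 1.5570 ~ t(5).
Step 5: Two-sided p-value from the t-distribution with 5 df = 0.180202.
Step 6: alpha = 0.05. fail to reject H0.

rho = 0.5714, p = 0.180202, fail to reject H0 at alpha = 0.05.


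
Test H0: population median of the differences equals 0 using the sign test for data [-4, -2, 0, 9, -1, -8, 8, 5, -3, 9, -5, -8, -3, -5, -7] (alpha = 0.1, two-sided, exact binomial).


Step 1: Discard zero differences. Original n = 15; n_eff = number of nonzero differences = 14.
Nonzero differences (with sign): -4, -2, +9, -1, -8, +8, +5, -3, +9, -5, -8, -3, -5, -7
Step 2: Count signs: positive = 4, negative = 10.
Step 3: Under H0: P(positive) = 0.5, so the number of positives S ~ Bin(14, 0.5).
Step 4: Two-sided exact p-value = sum of Bin(14,0.5) probabilities at or below the observed probability = 0.179565.
Step 5: alpha = 0.1. fail to reject H0.

n_eff = 14, pos = 4, neg = 10, p = 0.179565, fail to reject H0.


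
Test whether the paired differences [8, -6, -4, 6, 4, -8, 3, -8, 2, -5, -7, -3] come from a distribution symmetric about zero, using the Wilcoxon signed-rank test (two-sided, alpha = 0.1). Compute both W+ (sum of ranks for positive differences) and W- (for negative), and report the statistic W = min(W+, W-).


Step 1: Drop any zero differences (none here) and take |d_i|.
|d| = [8, 6, 4, 6, 4, 8, 3, 8, 2, 5, 7, 3]
Step 2: Midrank |d_i| (ties get averaged ranks).
ranks: |8|->11, |6|->7.5, |4|->4.5, |6|->7.5, |4|->4.5, |8|->11, |3|->2.5, |8|->11, |2|->1, |5|->6, |7|->9, |3|->2.5
Step 3: Attach original signs; sum ranks with positive sign and with negative sign.
W+ = 11 + 7.5 + 4.5 + 2.5 + 1 = 26.5
W- = 7.5 + 4.5 + 11 + 11 + 6 + 9 + 2.5 = 51.5
(Check: W+ + W- = 78 should equal n(n+1)/2 = 78.)
Step 4: Test statistic W = min(W+, W-) = 26.5.
Step 5: Ties in |d|, so use the tie-corrected normal approximation.
        E[W] = n(n+1)/4 = 12*13/4 = 39.
        Tie groups: |d|=3 (t=2), |d|=4 (t=2), |d|=6 (t=2), |d|=8 (t=3); sum(t^3 - t) = 42.
        Var[W] = n(n+1)(2n+1)/24 - sum(t^3-t)/48 = 3900/24 - 42/48 = 161.625.
        z = (W - E[W]) / sqrt(Var[W]) = (26.5 - 39) / 12.7132 = -0.9832.
        Two-sided p = 2*Phi(z) = 0.325494.
Step 6: alpha = 0.1. fail to reject H0.

W+ = 26.5, W- = 51.5, W = min = 26.5, p = 0.325494, fail to reject H0.


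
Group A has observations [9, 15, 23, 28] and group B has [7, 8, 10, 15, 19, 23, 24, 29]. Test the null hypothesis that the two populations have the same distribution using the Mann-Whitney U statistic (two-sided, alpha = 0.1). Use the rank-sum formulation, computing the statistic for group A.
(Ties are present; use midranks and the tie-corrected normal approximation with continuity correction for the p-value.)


Step 1: Combine and sort all 12 observations; assign midranks.
sorted (value, group): (7,Y), (8,Y), (9,X), (10,Y), (15,X), (15,Y), (19,Y), (23,X), (23,Y), (24,Y), (28,X), (29,Y)
ranks: 7->1, 8->2, 9->3, 10->4, 15->5.5, 15->5.5, 19->7, 23->8.5, 23->8.5, 24->10, 28->11, 29->12
Step 2: Rank sum for X: R1 = 3 + 5.5 + 8.5 + 11 = 28.
Step 3: U_X = R1 - n1(n1+1)/2 = 28 - 4*5/2 = 28 - 10 = 18.
       U_Y = n1*n2 - U_X = 32 - 18 = 14.
Step 4: Ties are present, so use the tie-corrected normal approximation (with continuity correction) for the p-value.
Step 5: p-value = 0.798215; compare to alpha = 0.1. fail to reject H0.

U_X = 18, p = 0.798215, fail to reject H0 at alpha = 0.1.


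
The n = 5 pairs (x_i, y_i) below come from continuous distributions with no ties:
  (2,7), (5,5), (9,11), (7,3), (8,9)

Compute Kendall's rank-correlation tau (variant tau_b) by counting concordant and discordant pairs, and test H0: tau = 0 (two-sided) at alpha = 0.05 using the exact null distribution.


Step 1: Enumerate the 10 unordered pairs (i,j) with i<j and classify each by sign(x_j-x_i) * sign(y_j-y_i).
  (1,2):dx=+3,dy=-2->D; (1,3):dx=+7,dy=+4->C; (1,4):dx=+5,dy=-4->D; (1,5):dx=+6,dy=+2->C
  (2,3):dx=+4,dy=+6->C; (2,4):dx=+2,dy=-2->D; (2,5):dx=+3,dy=+4->C; (3,4):dx=-2,dy=-8->C
  (3,5):dx=-1,dy=-2->C; (4,5):dx=+1,dy=+6->C
Step 2: C = 7, D = 3, total pairs = 10.
Step 3: tau = (C - D)/(n(n-1)/2) = (7 - 3)/10 = 0.400000.
Step 4: Exact two-sided p-value (enumerate n! = 120 permutations of y under H0): p = 0.483333.
Step 5: alpha = 0.05. fail to reject H0.

tau_b = 0.4000 (C=7, D=3), p = 0.483333, fail to reject H0.


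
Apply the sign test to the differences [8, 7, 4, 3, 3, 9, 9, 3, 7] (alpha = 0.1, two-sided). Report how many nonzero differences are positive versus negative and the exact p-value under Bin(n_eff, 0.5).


Step 1: Discard zero differences. Original n = 9; n_eff = number of nonzero differences = 9.
Nonzero differences (with sign): +8, +7, +4, +3, +3, +9, +9, +3, +7
Step 2: Count signs: positive = 9, negative = 0.
Step 3: Under H0: P(positive) = 0.5, so the number of positives S ~ Bin(9, 0.5).
Step 4: Two-sided exact p-value = sum of Bin(9,0.5) probabilities at or below the observed probability = 0.003906.
Step 5: alpha = 0.1. reject H0.

n_eff = 9, pos = 9, neg = 0, p = 0.003906, reject H0.


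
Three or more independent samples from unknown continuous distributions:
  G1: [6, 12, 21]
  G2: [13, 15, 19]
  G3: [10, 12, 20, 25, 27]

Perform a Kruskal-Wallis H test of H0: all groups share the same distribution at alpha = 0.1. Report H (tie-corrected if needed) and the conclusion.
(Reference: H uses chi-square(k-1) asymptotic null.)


Step 1: Combine all N = 11 observations and assign midranks.
sorted (value, group, rank): (6,G1,1), (10,G3,2), (12,G1,3.5), (12,G3,3.5), (13,G2,5), (15,G2,6), (19,G2,7), (20,G3,8), (21,G1,9), (25,G3,10), (27,G3,11)
Step 2: Sum ranks within each group.
R_1 = 13.5 (n_1 = 3)
R_2 = 18 (n_2 = 3)
R_3 = 34.5 (n_3 = 5)
Step 3: H = 12/(N(N+1)) * sum(R_i^2/n_i) - 3(N+1)
     = 12/(11*12) * (13.5^2/3 + 18^2/3 + 34.5^2/5) - 3*12
     = 0.090909 * 406.8 - 36
     = 0.981818.
Step 4: Ties present; correction factor C = 1 - 6/(11^3 - 11) = 0.995455. Corrected H = 0.981818 / 0.995455 = 0.986301.
Step 5: Under H0, H ~ chi^2(2); p-value = 0.610699.
Step 6: alpha = 0.1. fail to reject H0.

H = 0.9863, df = 2, p = 0.610699, fail to reject H0.


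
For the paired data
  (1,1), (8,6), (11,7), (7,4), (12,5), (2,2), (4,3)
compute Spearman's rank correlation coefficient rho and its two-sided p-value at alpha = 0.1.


Step 1: Rank x and y separately (midranks; no ties here).
rank(x): 1->1, 8->5, 11->6, 7->4, 12->7, 2->2, 4->3
rank(y): 1->1, 6->6, 7->7, 4->4, 5->5, 2->2, 3->3
Step 2: d_i = R_x(i) - R_y(i); compute d_i^2.
  (1-1)^2=0, (5-6)^2=1, (6-7)^2=1, (4-4)^2=0, (7-5)^2=4, (2-2)^2=0, (3-3)^2=0
sum(d^2) = 6.
Step 3: rho = 1 - 6*6 / (7*(7^2 - 1)) = 1 - 36/336 = 0.892857.
Step 4: Under H0, t = rho * sqrt((n-2)/(1-rho^2)) = 4.4333 ~ t(5).
Step 5: Two-sided p-value from the t-distribution with 5 df = 0.006807.
Step 6: alpha = 0.1. reject H0.

rho = 0.8929, p = 0.006807, reject H0 at alpha = 0.1.


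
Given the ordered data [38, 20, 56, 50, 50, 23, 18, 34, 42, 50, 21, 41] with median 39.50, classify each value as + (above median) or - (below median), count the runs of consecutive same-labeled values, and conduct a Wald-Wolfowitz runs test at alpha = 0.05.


Step 1: Compute median = 39.50; label A = above, B = below.
Labels in order: BBAAABBBAABA  (n_A = 6, n_B = 6)
Step 2: Count runs R = 6.
Step 3: Under H0 (random ordering), E[R] = 2*n_A*n_B/(n_A+n_B) + 1 = 2*6*6/12 + 1 = 7.0000.
        Var[R] = 2*n_A*n_B*(2*n_A*n_B - n_A - n_B) / ((n_A+n_B)^2 * (n_A+n_B-1)) = 4320/1584 = 2.7273.
        SD[R] = 1.6514.
Step 4: Continuity-corrected z = (R + 0.5 - E[R]) / SD[R] = (6 + 0.5 - 7.0000) / 1.6514 = -0.3028.
Step 5: Two-sided p-value via normal approximation = 2*(1 - Phi(|z|)) = 0.762069.
Step 6: alpha = 0.05. fail to reject H0.

R = 6, z = -0.3028, p = 0.762069, fail to reject H0.


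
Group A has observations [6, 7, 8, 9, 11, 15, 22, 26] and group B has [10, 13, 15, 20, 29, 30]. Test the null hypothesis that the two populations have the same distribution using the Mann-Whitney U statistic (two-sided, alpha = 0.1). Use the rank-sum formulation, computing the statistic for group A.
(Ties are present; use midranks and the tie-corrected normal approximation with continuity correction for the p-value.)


Step 1: Combine and sort all 14 observations; assign midranks.
sorted (value, group): (6,X), (7,X), (8,X), (9,X), (10,Y), (11,X), (13,Y), (15,X), (15,Y), (20,Y), (22,X), (26,X), (29,Y), (30,Y)
ranks: 6->1, 7->2, 8->3, 9->4, 10->5, 11->6, 13->7, 15->8.5, 15->8.5, 20->10, 22->11, 26->12, 29->13, 30->14
Step 2: Rank sum for X: R1 = 1 + 2 + 3 + 4 + 6 + 8.5 + 11 + 12 = 47.5.
Step 3: U_X = R1 - n1(n1+1)/2 = 47.5 - 8*9/2 = 47.5 - 36 = 11.5.
       U_Y = n1*n2 - U_X = 48 - 11.5 = 36.5.
Step 4: Ties are present, so use the tie-corrected normal approximation (with continuity correction) for the p-value.
Step 5: p-value = 0.120926; compare to alpha = 0.1. fail to reject H0.

U_X = 11.5, p = 0.120926, fail to reject H0 at alpha = 0.1.


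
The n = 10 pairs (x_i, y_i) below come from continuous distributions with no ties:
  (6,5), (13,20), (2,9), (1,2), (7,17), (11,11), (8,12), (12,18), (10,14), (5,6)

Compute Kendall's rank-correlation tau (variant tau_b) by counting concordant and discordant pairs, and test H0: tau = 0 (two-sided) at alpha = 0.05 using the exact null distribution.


Step 1: Enumerate the 45 unordered pairs (i,j) with i<j and classify each by sign(x_j-x_i) * sign(y_j-y_i).
  (1,2):dx=+7,dy=+15->C; (1,3):dx=-4,dy=+4->D; (1,4):dx=-5,dy=-3->C; (1,5):dx=+1,dy=+12->C
  (1,6):dx=+5,dy=+6->C; (1,7):dx=+2,dy=+7->C; (1,8):dx=+6,dy=+13->C; (1,9):dx=+4,dy=+9->C
  (1,10):dx=-1,dy=+1->D; (2,3):dx=-11,dy=-11->C; (2,4):dx=-12,dy=-18->C; (2,5):dx=-6,dy=-3->C
  (2,6):dx=-2,dy=-9->C; (2,7):dx=-5,dy=-8->C; (2,8):dx=-1,dy=-2->C; (2,9):dx=-3,dy=-6->C
  (2,10):dx=-8,dy=-14->C; (3,4):dx=-1,dy=-7->C; (3,5):dx=+5,dy=+8->C; (3,6):dx=+9,dy=+2->C
  (3,7):dx=+6,dy=+3->C; (3,8):dx=+10,dy=+9->C; (3,9):dx=+8,dy=+5->C; (3,10):dx=+3,dy=-3->D
  (4,5):dx=+6,dy=+15->C; (4,6):dx=+10,dy=+9->C; (4,7):dx=+7,dy=+10->C; (4,8):dx=+11,dy=+16->C
  (4,9):dx=+9,dy=+12->C; (4,10):dx=+4,dy=+4->C; (5,6):dx=+4,dy=-6->D; (5,7):dx=+1,dy=-5->D
  (5,8):dx=+5,dy=+1->C; (5,9):dx=+3,dy=-3->D; (5,10):dx=-2,dy=-11->C; (6,7):dx=-3,dy=+1->D
  (6,8):dx=+1,dy=+7->C; (6,9):dx=-1,dy=+3->D; (6,10):dx=-6,dy=-5->C; (7,8):dx=+4,dy=+6->C
  (7,9):dx=+2,dy=+2->C; (7,10):dx=-3,dy=-6->C; (8,9):dx=-2,dy=-4->C; (8,10):dx=-7,dy=-12->C
  (9,10):dx=-5,dy=-8->C
Step 2: C = 37, D = 8, total pairs = 45.
Step 3: tau = (C - D)/(n(n-1)/2) = (37 - 8)/45 = 0.644444.
Step 4: Exact two-sided p-value (enumerate n! = 3628800 permutations of y under H0): p = 0.009148.
Step 5: alpha = 0.05. reject H0.

tau_b = 0.6444 (C=37, D=8), p = 0.009148, reject H0.


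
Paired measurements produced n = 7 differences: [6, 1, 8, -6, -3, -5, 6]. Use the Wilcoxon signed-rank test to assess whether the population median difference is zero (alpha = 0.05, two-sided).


Step 1: Drop any zero differences (none here) and take |d_i|.
|d| = [6, 1, 8, 6, 3, 5, 6]
Step 2: Midrank |d_i| (ties get averaged ranks).
ranks: |6|->5, |1|->1, |8|->7, |6|->5, |3|->2, |5|->3, |6|->5
Step 3: Attach original signs; sum ranks with positive sign and with negative sign.
W+ = 5 + 1 + 7 + 5 = 18
W- = 5 + 2 + 3 = 10
(Check: W+ + W- = 28 should equal n(n+1)/2 = 28.)
Step 4: Test statistic W = min(W+, W-) = 10.
Step 5: Ties in |d|, so use the tie-corrected normal approximation.
        E[W] = n(n+1)/4 = 7*8/4 = 14.
        Tie groups: |d|=6 (t=3); sum(t^3 - t) = 24.
        Var[W] = n(n+1)(2n+1)/24 - sum(t^3-t)/48 = 840/24 - 24/48 = 34.5.
        z = (W - E[W]) / sqrt(Var[W]) = (10 - 14) / 5.8737 = -0.6810.
        Two-sided p = 2*Phi(z) = 0.495868.
Step 6: alpha = 0.05. fail to reject H0.

W+ = 18, W- = 10, W = min = 10, p = 0.495868, fail to reject H0.


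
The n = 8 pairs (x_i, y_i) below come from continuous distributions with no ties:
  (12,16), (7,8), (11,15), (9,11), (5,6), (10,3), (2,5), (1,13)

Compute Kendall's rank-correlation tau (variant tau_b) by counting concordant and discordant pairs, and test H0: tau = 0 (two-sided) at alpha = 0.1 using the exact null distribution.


Step 1: Enumerate the 28 unordered pairs (i,j) with i<j and classify each by sign(x_j-x_i) * sign(y_j-y_i).
  (1,2):dx=-5,dy=-8->C; (1,3):dx=-1,dy=-1->C; (1,4):dx=-3,dy=-5->C; (1,5):dx=-7,dy=-10->C
  (1,6):dx=-2,dy=-13->C; (1,7):dx=-10,dy=-11->C; (1,8):dx=-11,dy=-3->C; (2,3):dx=+4,dy=+7->C
  (2,4):dx=+2,dy=+3->C; (2,5):dx=-2,dy=-2->C; (2,6):dx=+3,dy=-5->D; (2,7):dx=-5,dy=-3->C
  (2,8):dx=-6,dy=+5->D; (3,4):dx=-2,dy=-4->C; (3,5):dx=-6,dy=-9->C; (3,6):dx=-1,dy=-12->C
  (3,7):dx=-9,dy=-10->C; (3,8):dx=-10,dy=-2->C; (4,5):dx=-4,dy=-5->C; (4,6):dx=+1,dy=-8->D
  (4,7):dx=-7,dy=-6->C; (4,8):dx=-8,dy=+2->D; (5,6):dx=+5,dy=-3->D; (5,7):dx=-3,dy=-1->C
  (5,8):dx=-4,dy=+7->D; (6,7):dx=-8,dy=+2->D; (6,8):dx=-9,dy=+10->D; (7,8):dx=-1,dy=+8->D
Step 2: C = 19, D = 9, total pairs = 28.
Step 3: tau = (C - D)/(n(n-1)/2) = (19 - 9)/28 = 0.357143.
Step 4: Exact two-sided p-value (enumerate n! = 40320 permutations of y under H0): p = 0.275099.
Step 5: alpha = 0.1. fail to reject H0.

tau_b = 0.3571 (C=19, D=9), p = 0.275099, fail to reject H0.


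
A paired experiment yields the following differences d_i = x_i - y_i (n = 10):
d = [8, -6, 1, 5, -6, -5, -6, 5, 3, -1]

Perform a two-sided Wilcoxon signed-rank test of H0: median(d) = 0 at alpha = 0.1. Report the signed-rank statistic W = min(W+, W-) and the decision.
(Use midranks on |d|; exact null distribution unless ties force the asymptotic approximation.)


Step 1: Drop any zero differences (none here) and take |d_i|.
|d| = [8, 6, 1, 5, 6, 5, 6, 5, 3, 1]
Step 2: Midrank |d_i| (ties get averaged ranks).
ranks: |8|->10, |6|->8, |1|->1.5, |5|->5, |6|->8, |5|->5, |6|->8, |5|->5, |3|->3, |1|->1.5
Step 3: Attach original signs; sum ranks with positive sign and with negative sign.
W+ = 10 + 1.5 + 5 + 5 + 3 = 24.5
W- = 8 + 8 + 5 + 8 + 1.5 = 30.5
(Check: W+ + W- = 55 should equal n(n+1)/2 = 55.)
Step 4: Test statistic W = min(W+, W-) = 24.5.
Step 5: Ties in |d|, so use the tie-corrected normal approximation.
        E[W] = n(n+1)/4 = 10*11/4 = 27.5.
        Tie groups: |d|=1 (t=2), |d|=5 (t=3), |d|=6 (t=3); sum(t^3 - t) = 54.
        Var[W] = n(n+1)(2n+1)/24 - sum(t^3-t)/48 = 2310/24 - 54/48 = 95.125.
        z = (W - E[W]) / sqrt(Var[W]) = (24.5 - 27.5) / 9.7532 = -0.3076.
        Two-sided p = 2*Phi(z) = 0.758393.
Step 6: alpha = 0.1. fail to reject H0.

W+ = 24.5, W- = 30.5, W = min = 24.5, p = 0.758393, fail to reject H0.


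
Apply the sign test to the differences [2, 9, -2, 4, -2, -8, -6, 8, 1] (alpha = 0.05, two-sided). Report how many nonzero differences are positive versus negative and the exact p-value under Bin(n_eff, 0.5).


Step 1: Discard zero differences. Original n = 9; n_eff = number of nonzero differences = 9.
Nonzero differences (with sign): +2, +9, -2, +4, -2, -8, -6, +8, +1
Step 2: Count signs: positive = 5, negative = 4.
Step 3: Under H0: P(positive) = 0.5, so the number of positives S ~ Bin(9, 0.5).
Step 4: Two-sided exact p-value = sum of Bin(9,0.5) probabilities at or below the observed probability = 1.000000.
Step 5: alpha = 0.05. fail to reject H0.

n_eff = 9, pos = 5, neg = 4, p = 1.000000, fail to reject H0.


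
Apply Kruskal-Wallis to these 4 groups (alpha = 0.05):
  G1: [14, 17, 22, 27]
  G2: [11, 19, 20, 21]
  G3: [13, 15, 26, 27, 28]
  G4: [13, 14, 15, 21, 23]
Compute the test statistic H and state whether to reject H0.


Step 1: Combine all N = 18 observations and assign midranks.
sorted (value, group, rank): (11,G2,1), (13,G3,2.5), (13,G4,2.5), (14,G1,4.5), (14,G4,4.5), (15,G3,6.5), (15,G4,6.5), (17,G1,8), (19,G2,9), (20,G2,10), (21,G2,11.5), (21,G4,11.5), (22,G1,13), (23,G4,14), (26,G3,15), (27,G1,16.5), (27,G3,16.5), (28,G3,18)
Step 2: Sum ranks within each group.
R_1 = 42 (n_1 = 4)
R_2 = 31.5 (n_2 = 4)
R_3 = 58.5 (n_3 = 5)
R_4 = 39 (n_4 = 5)
Step 3: H = 12/(N(N+1)) * sum(R_i^2/n_i) - 3(N+1)
     = 12/(18*19) * (42^2/4 + 31.5^2/4 + 58.5^2/5 + 39^2/5) - 3*19
     = 0.035088 * 1677.71 - 57
     = 1.867105.
Step 4: Ties present; correction factor C = 1 - 30/(18^3 - 18) = 0.994840. Corrected H = 1.867105 / 0.994840 = 1.876789.
Step 5: Under H0, H ~ chi^2(3); p-value = 0.598369.
Step 6: alpha = 0.05. fail to reject H0.

H = 1.8768, df = 3, p = 0.598369, fail to reject H0.


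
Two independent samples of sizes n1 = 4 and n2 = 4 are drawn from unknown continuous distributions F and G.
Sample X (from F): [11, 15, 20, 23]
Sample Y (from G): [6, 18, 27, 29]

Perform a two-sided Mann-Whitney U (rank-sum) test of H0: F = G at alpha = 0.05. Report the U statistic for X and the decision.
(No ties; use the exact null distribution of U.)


Step 1: Combine and sort all 8 observations; assign midranks.
sorted (value, group): (6,Y), (11,X), (15,X), (18,Y), (20,X), (23,X), (27,Y), (29,Y)
ranks: 6->1, 11->2, 15->3, 18->4, 20->5, 23->6, 27->7, 29->8
Step 2: Rank sum for X: R1 = 2 + 3 + 5 + 6 = 16.
Step 3: U_X = R1 - n1(n1+1)/2 = 16 - 4*5/2 = 16 - 10 = 6.
       U_Y = n1*n2 - U_X = 16 - 6 = 10.
Step 4: No ties, so the exact null distribution of U (based on enumerating the C(8,4) = 70 equally likely rank assignments) gives the two-sided p-value.
Step 5: p-value = 0.685714; compare to alpha = 0.05. fail to reject H0.

U_X = 6, p = 0.685714, fail to reject H0 at alpha = 0.05.


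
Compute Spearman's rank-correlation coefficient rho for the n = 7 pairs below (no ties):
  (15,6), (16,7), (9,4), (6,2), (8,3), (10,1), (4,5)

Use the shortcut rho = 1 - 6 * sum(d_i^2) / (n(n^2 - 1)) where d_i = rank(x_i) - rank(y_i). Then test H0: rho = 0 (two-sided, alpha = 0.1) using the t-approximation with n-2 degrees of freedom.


Step 1: Rank x and y separately (midranks; no ties here).
rank(x): 15->6, 16->7, 9->4, 6->2, 8->3, 10->5, 4->1
rank(y): 6->6, 7->7, 4->4, 2->2, 3->3, 1->1, 5->5
Step 2: d_i = R_x(i) - R_y(i); compute d_i^2.
  (6-6)^2=0, (7-7)^2=0, (4-4)^2=0, (2-2)^2=0, (3-3)^2=0, (5-1)^2=16, (1-5)^2=16
sum(d^2) = 32.
Step 3: rho = 1 - 6*32 / (7*(7^2 - 1)) = 1 - 192/336 = 0.428571.
Step 4: Under H0, t = rho * sqrt((n-2)/(1-rho^2)) = 1.0607 ~ t(5).
Step 5: Two-sided p-value from the t-distribution with 5 df = 0.337368.
Step 6: alpha = 0.1. fail to reject H0.

rho = 0.4286, p = 0.337368, fail to reject H0 at alpha = 0.1.
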